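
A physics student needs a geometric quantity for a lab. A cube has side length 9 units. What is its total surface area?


Shape: cube
Side s = 9 units
A cube has 6 square faces.
Formula: SA = 6 * s^2
s^2 = 81
SA = 6 * 81
SA = 486
486 units^2


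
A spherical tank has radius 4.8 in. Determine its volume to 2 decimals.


Shape: sphere
Radius r = 4.8 in
Formula: V = (4/3) * pi * r^3
r^3 = 110.592
(4/3) * 110.592 = 147.456
V = 147.456 * pi
V = 463.25
463.25 in^3


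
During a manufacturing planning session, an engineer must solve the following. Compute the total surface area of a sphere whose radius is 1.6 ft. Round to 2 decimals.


Shape: sphere
Radius r = 1.6 ft
Formula: SA = 4 * pi * r^2
r^2 = 2.56
SA = 4 * pi * 2.56
SA = 10.24 * pi
SA = 32.17
32.17 ft^2


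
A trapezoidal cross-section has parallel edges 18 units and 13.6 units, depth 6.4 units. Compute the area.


Shape: trapezoid
Parallel sides a = 18 units, b = 13.6 units; Height h = 6.4 units
Formula: A = (a + b) * h / 2
a + b = 18 + 13.6 = 31.6
A = 31.6 * 6.4 / 2
A = 202.24 / 2
A = 101.12
101.12 units^2


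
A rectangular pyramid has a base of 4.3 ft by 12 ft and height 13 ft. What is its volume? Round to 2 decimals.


Shape: rectangular pyramid
Base: 4.3 ft x 12 ft, Height h = 13 ft
Formula: V = (1/3) * base_area * h
base_area = 4.3 * 12 = 51.6
base_area * h = 51.6 * 13 = 670.8
V = 670.8 / 3
V = 223.6
223.6 ft^3


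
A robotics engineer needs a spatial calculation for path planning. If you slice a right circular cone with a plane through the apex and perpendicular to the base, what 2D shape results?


Solid: right circular cone
Cutting plane: through the apex and perpendicular to the base
Visualize the intersection of the plane with the solid's surface.
The boundary of the cut region is a isosceles triangle.
isosceles triangle


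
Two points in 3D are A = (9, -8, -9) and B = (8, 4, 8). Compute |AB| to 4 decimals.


3D distance between two points
P1 = (9, -8, -9), P2 = (8, 4, 8)
Formula: d = sqrt((x2-x1)^2 + (y2-y1)^2 + (z2-z1)^2)
dx = 8 - 9 = -1
dy = 4 - -8 = 12
dz = 8 - -9 = 17
dx^2 + dy^2 + dz^2 = 1 + 144 + 289 = 434
d = sqrt(434)
d = 20.8327
20.8327 units


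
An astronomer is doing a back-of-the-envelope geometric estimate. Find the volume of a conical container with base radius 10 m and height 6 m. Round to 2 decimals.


Shape: cone
Radius r = 10 m, Height h = 6 m
Formula: V = (1/3) * pi * r^2 * h
r^2 = 100
pi * r^2 * h = pi * 100 * 6 = 600 * pi
V = 600 * pi / 3
V = 628.32
628.32 m^3


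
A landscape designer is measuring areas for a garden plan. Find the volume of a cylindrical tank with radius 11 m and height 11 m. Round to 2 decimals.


Shape: cylinder
Radius r = 11 m, Height h = 11 m
Formula: V = pi * r^2 * h
r^2 = 121
V = pi * 121 * 11
V = 1331 * pi
V = 4181.46
4181.46 m^3


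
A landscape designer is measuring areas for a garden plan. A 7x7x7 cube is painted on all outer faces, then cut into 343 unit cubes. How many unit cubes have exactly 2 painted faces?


Large cube: 7 x 7 x 7, cut into unit cubes.
n = 7, so n - 2 = 5
Cubes with 2 painted faces lie along the edges, excluding corners.
A cube has 12 edges; each contributes (n - 2) = 5 such cubes.
Count = 12 * 5 = 60
60 unit cubes


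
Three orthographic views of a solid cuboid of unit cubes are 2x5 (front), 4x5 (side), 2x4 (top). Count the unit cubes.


Orthographic views of a solid rectangular block:
Front view 2 x 5 -> length = 2, height = 5
Side view 4 x 5 -> width = 4, height = 5 (consistent)
Top view 2 x 4 -> confirms length = 2, width = 4
The block is 2 x 4 x 5.
Total unit cubes = 2 * 4 * 5 = 40
40 unit cubes


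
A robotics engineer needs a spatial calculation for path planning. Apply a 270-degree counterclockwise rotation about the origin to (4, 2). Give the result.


Transformation: rotation about the origin
Original point: (4, 2)
Rule for 270 deg counterclockwise: (x, y) -> (y, -x)
Apply: (4, 2) -> (2, -4)
(2, -4)


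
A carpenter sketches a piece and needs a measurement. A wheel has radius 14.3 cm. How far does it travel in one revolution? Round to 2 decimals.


Shape: circle
Radius r = 14.3 cm
Formula: C = 2 * pi * r
C = 2 * pi * 14.3
C = 28.6 * pi
C = 89.85
89.85 cm


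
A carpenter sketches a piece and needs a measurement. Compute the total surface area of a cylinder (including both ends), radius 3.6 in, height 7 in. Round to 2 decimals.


Shape: closed cylinder
Radius r = 3.6 in, Height h = 7 in
Formula: SA = 2*pi*r^2 + 2*pi*r*h = 2*pi*r*(r + h)
r + h = 10.6
2 * r * (r + h) = 2 * 3.6 * 10.6 = 76.32
SA = 76.32 * pi
SA = 239.77
239.77 in^2


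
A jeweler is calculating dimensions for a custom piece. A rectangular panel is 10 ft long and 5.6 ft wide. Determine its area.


Shape: rectangle
Length l = 10 ft, Width w = 5.6 ft
Formula: A = l * w
A = 10 * 5.6
A = 56
56 ft^2


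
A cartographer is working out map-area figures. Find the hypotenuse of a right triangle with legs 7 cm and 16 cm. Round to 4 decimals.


Shape: right triangle
Legs a = 7 cm, b = 16 cm
Formula: c = sqrt(a^2 + b^2)
a^2 = 49, b^2 = 256
a^2 + b^2 = 305
c = sqrt(305)
c = 17.4642
17.4642 cm


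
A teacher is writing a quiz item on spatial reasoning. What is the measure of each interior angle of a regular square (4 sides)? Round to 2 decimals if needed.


Shape: regular square (4 sides)
Formula: interior angle = (n - 2) * 180 / n
(n - 2) = 2
(n - 2) * 180 = 360
angle = 360 / 4
angle = 90
90 degrees


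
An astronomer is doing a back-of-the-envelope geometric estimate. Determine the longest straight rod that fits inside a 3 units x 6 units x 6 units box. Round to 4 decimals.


Shape: rectangular box (space diagonal)
l = 3 units, w = 6 units, h = 6 units
Visualize: the diagonal of the base, then a right triangle with that diagonal and the height.
Formula: d = sqrt(l^2 + w^2 + h^2)
l^2 + w^2 + h^2 = 9 + 36 + 36 = 81
d = sqrt(81)
d = 9.0
9 units


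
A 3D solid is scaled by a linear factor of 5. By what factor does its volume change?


Linear scale factor k = 5
Rule: under a linear scaling by k, volumes scale by k^3.
k^3 = 5 * 5 * 5
k^3 = 25 * 5
k^3 = 125
Volume scales by a factor of 125.
125 (dimensionless)


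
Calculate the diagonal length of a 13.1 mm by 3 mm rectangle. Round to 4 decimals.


Shape: rectangle (diagonal via Pythagoras)
Sides: 13.1 mm and 3 mm
Formula: d = sqrt(l^2 + w^2)
l^2 = 171.61, w^2 = 9
l^2 + w^2 = 180.61
d = sqrt(180.61)
d = 13.4391
13.4391 mm


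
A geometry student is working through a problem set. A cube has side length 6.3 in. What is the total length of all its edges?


Shape: cube
Side s = 6.3 in
A cube has 12 edges, all equal.
Formula: total edge length = 12 * s
Total = 12 * 6.3
Total = 75.6
75.6 in


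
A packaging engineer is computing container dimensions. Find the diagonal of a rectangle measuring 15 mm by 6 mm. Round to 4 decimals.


Shape: rectangle (diagonal via Pythagoras)
Sides: 15 mm and 6 mm
Formula: d = sqrt(l^2 + w^2)
l^2 = 225, w^2 = 36
l^2 + w^2 = 261
d = sqrt(261)
d = 16.1555
16.1555 mm


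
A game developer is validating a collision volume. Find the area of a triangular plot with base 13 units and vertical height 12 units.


Shape: triangle
Base b = 13 units, Height h = 12 units
Formula: A = (1/2) * b * h
A = 0.5 * 13 * 12
A = 0.5 * 156
A = 78
78 units^2


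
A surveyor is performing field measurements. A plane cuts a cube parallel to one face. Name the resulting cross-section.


Solid: cube
Cutting plane: parallel to one face
Visualize the intersection of the plane with the solid's surface.
The boundary of the cut region is a square.
square


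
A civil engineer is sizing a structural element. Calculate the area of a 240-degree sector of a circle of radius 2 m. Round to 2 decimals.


Shape: circular sector
Radius r = 2 m, Angle = 240 degrees
Formula: A = (angle/360) * pi * r^2
r^2 = 4
Fraction of circle = 240/360
A = (240/360) * pi * 4
A = 2.666667 * pi
A = 8.38
8.38 m^2


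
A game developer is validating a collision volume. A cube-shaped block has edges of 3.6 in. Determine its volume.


Shape: cube
Side s = 3.6 in
Formula: V = s^3
V = 3.6 * 3.6 * 3.6
V = 12.96 * 3.6
V = 46.656
46.656 in^3


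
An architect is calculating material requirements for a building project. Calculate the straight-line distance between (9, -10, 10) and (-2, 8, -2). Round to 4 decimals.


3D distance between two points
P1 = (9, -10, 10), P2 = (-2, 8, -2)
Formula: d = sqrt((x2-x1)^2 + (y2-y1)^2 + (z2-z1)^2)
dx = -2 - 9 = -11
dy = 8 - -10 = 18
dz = -2 - 10 = -12
dx^2 + dy^2 + dz^2 = 121 + 324 + 144 = 589
d = sqrt(589)
d = 24.2693
24.2693 units


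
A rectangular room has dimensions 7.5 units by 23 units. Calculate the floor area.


Shape: rectangle
Length l = 7.5 units, Width w = 23 units
Formula: A = l * w
A = 7.5 * 23
A = 172.5
172.5 units^2


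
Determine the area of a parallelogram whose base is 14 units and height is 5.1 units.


Shape: parallelogram
Base b = 14 units, Height h = 5.1 units
Formula: A = b * h
A = 14 * 5.1
A = 71.4
71.4 units^2


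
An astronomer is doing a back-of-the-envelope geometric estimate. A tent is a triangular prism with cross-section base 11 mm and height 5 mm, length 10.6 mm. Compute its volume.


Shape: triangular prism
Triangle base = 11 mm, triangle height = 5 mm, prism length L = 10.6 mm
Formula: V = (1/2 * b * h_tri) * L
Cross-section area = 0.5 * 11 * 5 = 27.5
V = 27.5 * 10.6
V = 291.5
291.5 mm^3


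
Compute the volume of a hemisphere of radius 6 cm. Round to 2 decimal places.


Shape: hemisphere (half of a sphere)
Radius r = 6 cm
Formula: V = (1/2) * (4/3) * pi * r^3 = (2/3) * pi * r^3
r^3 = 216
(2/3) * 216 = 144
V = 144 * pi
V = 452.39
452.39 cm^3


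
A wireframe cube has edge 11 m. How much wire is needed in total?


Shape: cube
Side s = 11 m
A cube has 12 edges, all equal.
Formula: total edge length = 12 * s
Total = 12 * 11
Total = 132
132 m


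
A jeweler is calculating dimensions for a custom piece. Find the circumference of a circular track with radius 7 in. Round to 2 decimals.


Shape: circle
Radius r = 7 in
Formula: C = 2 * pi * r
C = 2 * pi * 7
C = 14 * pi
C = 43.98
43.98 in


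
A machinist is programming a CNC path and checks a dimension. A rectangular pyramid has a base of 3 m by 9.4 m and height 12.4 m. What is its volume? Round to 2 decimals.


Shape: rectangular pyramid
Base: 3 m x 9.4 m, Height h = 12.4 m
Formula: V = (1/3) * base_area * h
base_area = 3 * 9.4 = 28.2
base_area * h = 28.2 * 12.4 = 349.68
V = 349.68 / 3
V = 116.56
116.56 m^3


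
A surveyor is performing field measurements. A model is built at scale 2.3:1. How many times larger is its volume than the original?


Linear scale factor k = 2.3
Rule: under a linear scaling by k, volumes scale by k^3.
k^3 = 2.3 * 2.3 * 2.3
k^3 = 5.29 * 2.3
k^3 = 12.167
Volume scales by a factor of 12.167.
12.167 (dimensionless)


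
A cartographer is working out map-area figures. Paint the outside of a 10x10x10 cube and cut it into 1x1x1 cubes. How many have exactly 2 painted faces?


Large cube: 10 x 10 x 10, cut into unit cubes.
n = 10, so n - 2 = 8
Cubes with 2 painted faces lie along the edges, excluding corners.
A cube has 12 edges; each contributes (n - 2) = 8 such cubes.
Count = 12 * 8 = 96
96 unit cubes


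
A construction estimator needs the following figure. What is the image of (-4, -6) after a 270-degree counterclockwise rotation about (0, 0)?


Transformation: rotation about the origin
Original point: (-4, -6)
Rule for 270 deg counterclockwise: (x, y) -> (y, -x)
Apply: (-4, -6) -> (-6, 4)
(-6, 4)


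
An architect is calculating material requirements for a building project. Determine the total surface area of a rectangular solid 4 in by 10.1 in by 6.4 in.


Shape: rectangular prism
l = 4 in, w = 10.1 in, h = 6.4 in
Formula: SA = 2(lw + lh + wh)
lw = 40.4, lh = 25.6, wh = 64.64
lw + lh + wh = 130.64
SA = 2 * 130.64
SA = 261.28
261.28 in^2


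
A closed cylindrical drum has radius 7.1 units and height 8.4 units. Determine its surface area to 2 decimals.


Shape: closed cylinder
Radius r = 7.1 units, Height h = 8.4 units
Formula: SA = 2*pi*r^2 + 2*pi*r*h = 2*pi*r*(r + h)
r + h = 15.5
2 * r * (r + h) = 2 * 7.1 * 15.5 = 220.1
SA = 220.1 * pi
SA = 691.46
691.46 units^2


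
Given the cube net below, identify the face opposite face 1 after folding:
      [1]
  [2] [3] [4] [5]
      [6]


Net: cross layout. Take square 3 as the base (bottom).
Fold the four squares in the horizontal row up around 3: 2 -> left, 4 -> right, 5 wraps to the top.
Fold 1 and 6 up from 3: 1 -> back, 6 -> front.
Opposite pairs are therefore: (1, 6), (2, 4), (3, 5).
Face 1 is opposite face 6.
face 6


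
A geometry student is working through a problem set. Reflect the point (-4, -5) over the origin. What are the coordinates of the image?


Transformation: reflection
Original point: (-4, -5)
Rule for reflection through the origin: (x, y) -> (-x, -y)
Apply: (-4, -5) -> (4, 5)
(4, 5)


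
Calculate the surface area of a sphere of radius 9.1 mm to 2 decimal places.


Shape: sphere
Radius r = 9.1 mm
Formula: SA = 4 * pi * r^2
r^2 = 82.81
SA = 4 * pi * 82.81
SA = 331.24 * pi
SA = 1040.62
1040.62 mm^2


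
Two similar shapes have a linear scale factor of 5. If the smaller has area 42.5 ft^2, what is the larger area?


Linear scale factor k = 5
Original area = 42.5 ft^2
Rule: under a linear scaling by k, areas scale by k^2.
k^2 = 5^2 = 25
New area = 42.5 * 25
New area = 1062.5
1062.5 ft^2


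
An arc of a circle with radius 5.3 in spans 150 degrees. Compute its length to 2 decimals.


Shape: circular arc
Radius r = 5.3 in, Angle = 150 degrees
Formula: L = (angle/360) * 2 * pi * r
2 * pi * r = 10.6 * pi
L = (150/360) * 10.6 * pi
L = 4.416667 * pi
L = 13.88
13.88 in


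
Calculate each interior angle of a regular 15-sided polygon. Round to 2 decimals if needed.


Shape: regular pentadecagon (15 sides)
Formula: interior angle = (n - 2) * 180 / n
(n - 2) = 13
(n - 2) * 180 = 2340
angle = 2340 / 15
angle = 156
156 degrees


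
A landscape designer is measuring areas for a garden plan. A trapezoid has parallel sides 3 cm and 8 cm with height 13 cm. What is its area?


Shape: trapezoid
Parallel sides a = 3 cm, b = 8 cm; Height h = 13 cm
Formula: A = (a + b) * h / 2
a + b = 3 + 8 = 11
A = 11 * 13 / 2
A = 143 / 2
A = 71.5
71.5 cm^2


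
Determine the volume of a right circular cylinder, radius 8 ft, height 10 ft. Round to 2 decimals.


Shape: cylinder
Radius r = 8 ft, Height h = 10 ft
Formula: V = pi * r^2 * h
r^2 = 64
V = pi * 64 * 10
V = 640 * pi
V = 2010.62
2010.62 ft^3


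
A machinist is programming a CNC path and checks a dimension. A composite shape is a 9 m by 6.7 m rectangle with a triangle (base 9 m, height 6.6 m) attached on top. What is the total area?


Composite shape: rectangle + triangle
Rectangle area = 9 * 6.7 = 60.3
Triangle area = 0.5 * 9 * 6.6 = 29.7
Total = 60.3 + 29.7
Total = 90
90 m^2


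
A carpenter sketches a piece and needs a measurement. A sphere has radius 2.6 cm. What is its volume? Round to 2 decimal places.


Shape: sphere
Radius r = 2.6 cm
Formula: V = (4/3) * pi * r^3
r^3 = 17.576
(4/3) * 17.576 = 23.434667
V = 23.434667 * pi
V = 73.62
73.62 cm^3


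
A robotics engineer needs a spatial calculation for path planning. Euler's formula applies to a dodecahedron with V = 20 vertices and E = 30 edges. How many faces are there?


Polyhedron: dodecahedron
Euler's formula for convex polyhedra: V - E + F = 2
Given: V = 20 vertices and E = 30 edges
Solve for F:
F = 2 + E - V = 2 + 30 - 20 = 12
12 faces


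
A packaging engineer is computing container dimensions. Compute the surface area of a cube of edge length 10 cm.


Shape: cube
Side s = 10 cm
A cube has 6 square faces.
Formula: SA = 6 * s^2
s^2 = 100
SA = 6 * 100
SA = 600
600 cm^2


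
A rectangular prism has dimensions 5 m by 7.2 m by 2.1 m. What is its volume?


Shape: rectangular prism
l = 5 m, w = 7.2 m, h = 2.1 m
Formula: V = l * w * h
V = 5 * 7.2 * 2.1
V = 36 * 2.1
V = 75.6
75.6 m^3


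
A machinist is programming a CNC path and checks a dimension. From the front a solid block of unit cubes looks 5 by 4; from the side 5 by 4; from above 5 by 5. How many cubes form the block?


Orthographic views of a solid rectangular block:
Front view 5 x 4 -> length = 5, height = 4
Side view 5 x 4 -> width = 5, height = 4 (consistent)
Top view 5 x 5 -> confirms length = 5, width = 5
The block is 5 x 5 x 4.
Total unit cubes = 5 * 5 * 4 = 100
100 unit cubes


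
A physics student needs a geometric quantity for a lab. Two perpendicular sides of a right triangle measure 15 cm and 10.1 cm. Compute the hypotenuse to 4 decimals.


Shape: right triangle
Legs a = 15 cm, b = 10.1 cm
Formula: c = sqrt(a^2 + b^2)
a^2 = 225, b^2 = 102.01
a^2 + b^2 = 327.01
c = sqrt(327.01)
c = 18.0834
18.0834 cm


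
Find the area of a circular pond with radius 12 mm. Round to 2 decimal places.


Shape: circle
Radius r = 12 mm
Formula: A = pi * r^2
r^2 = 12^2 = 144
A = pi * 144
A = 452.39
452.39 mm^2


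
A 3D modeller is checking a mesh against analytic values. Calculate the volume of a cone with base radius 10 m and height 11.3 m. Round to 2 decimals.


Shape: cone
Radius r = 10 m, Height h = 11.3 m
Formula: V = (1/3) * pi * r^2 * h
r^2 = 100
pi * r^2 * h = pi * 100 * 11.3 = 1130 * pi
V = 1130 * pi / 3
V = 1183.33
1183.33 m^3


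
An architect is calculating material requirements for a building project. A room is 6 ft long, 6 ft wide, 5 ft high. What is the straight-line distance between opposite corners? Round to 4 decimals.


Shape: rectangular box (space diagonal)
l = 6 ft, w = 6 ft, h = 5 ft
Visualize: the diagonal of the base, then a right triangle with that diagonal and the height.
Formula: d = sqrt(l^2 + w^2 + h^2)
l^2 + w^2 + h^2 = 36 + 36 + 25 = 97
d = sqrt(97)
d = 9.8489
9.8489 ft


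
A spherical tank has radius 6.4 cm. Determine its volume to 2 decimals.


Shape: sphere
Radius r = 6.4 cm
Formula: V = (4/3) * pi * r^3
r^3 = 262.144
(4/3) * 262.144 = 349.525333
V = 349.525333 * pi
V = 1098.07
1098.07 cm^3


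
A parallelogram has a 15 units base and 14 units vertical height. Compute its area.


Shape: parallelogram
Base b = 15 units, Height h = 14 units
Formula: A = b * h
A = 15 * 14
A = 210
210 units^2


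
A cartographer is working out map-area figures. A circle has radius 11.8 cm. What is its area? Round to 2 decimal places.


Shape: circle
Radius r = 11.8 cm
Formula: A = pi * r^2
r^2 = 11.8^2 = 139.24
A = pi * 139.24
A = 437.44
437.44 cm^2


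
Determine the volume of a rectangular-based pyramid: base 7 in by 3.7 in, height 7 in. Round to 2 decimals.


Shape: rectangular pyramid
Base: 7 in x 3.7 in, Height h = 7 in
Formula: V = (1/3) * base_area * h
base_area = 7 * 3.7 = 25.9
base_area * h = 25.9 * 7 = 181.3
V = 181.3 / 3
V = 60.43
60.43 in^3


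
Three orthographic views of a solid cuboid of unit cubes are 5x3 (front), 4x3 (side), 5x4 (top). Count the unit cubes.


Orthographic views of a solid rectangular block:
Front view 5 x 3 -> length = 5, height = 3
Side view 4 x 3 -> width = 4, height = 3 (consistent)
Top view 5 x 4 -> confirms length = 5, width = 4
The block is 5 x 4 x 3.
Total unit cubes = 5 * 4 * 3 = 60
60 unit cubes


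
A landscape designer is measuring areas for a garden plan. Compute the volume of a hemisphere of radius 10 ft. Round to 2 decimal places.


Shape: hemisphere (half of a sphere)
Radius r = 10 ft
Formula: V = (1/2) * (4/3) * pi * r^3 = (2/3) * pi * r^3
r^3 = 1000
(2/3) * 1000 = 666.666667
V = 666.666667 * pi
V = 2094.4
2094.4 ft^3


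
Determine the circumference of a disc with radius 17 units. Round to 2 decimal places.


Shape: circle
Radius r = 17 units
Formula: C = 2 * pi * r
C = 2 * pi * 17
C = 34 * pi
C = 106.81
106.81 units


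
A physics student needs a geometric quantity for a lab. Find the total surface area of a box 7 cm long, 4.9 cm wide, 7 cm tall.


Shape: rectangular prism
l = 7 cm, w = 4.9 cm, h = 7 cm
Formula: SA = 2(lw + lh + wh)
lw = 34.3, lh = 49, wh = 34.3
lw + lh + wh = 117.6
SA = 2 * 117.6
SA = 235.2
235.2 cm^2


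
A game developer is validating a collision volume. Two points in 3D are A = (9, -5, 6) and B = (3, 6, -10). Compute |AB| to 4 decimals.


3D distance between two points
P1 = (9, -5, 6), P2 = (3, 6, -10)
Formula: d = sqrt((x2-x1)^2 + (y2-y1)^2 + (z2-z1)^2)
dx = 3 - 9 = -6
dy = 6 - -5 = 11
dz = -10 - 6 = -16
dx^2 + dy^2 + dz^2 = 36 + 121 + 256 = 413
d = sqrt(413)
d = 20.3224
20.3224 units


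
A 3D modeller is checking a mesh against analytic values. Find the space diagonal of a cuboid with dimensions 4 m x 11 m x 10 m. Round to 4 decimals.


Shape: rectangular box (space diagonal)
l = 4 m, w = 11 m, h = 10 m
Visualize: the diagonal of the base, then a right triangle with that diagonal and the height.
Formula: d = sqrt(l^2 + w^2 + h^2)
l^2 + w^2 + h^2 = 16 + 121 + 100 = 237
d = sqrt(237)
d = 15.3948
15.3948 m


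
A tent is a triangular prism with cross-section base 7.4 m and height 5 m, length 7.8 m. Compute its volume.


Shape: triangular prism
Triangle base = 7.4 m, triangle height = 5 m, prism length L = 7.8 m
Formula: V = (1/2 * b * h_tri) * L
Cross-section area = 0.5 * 7.4 * 5 = 18.5
V = 18.5 * 7.8
V = 144.3
144.3 m^3


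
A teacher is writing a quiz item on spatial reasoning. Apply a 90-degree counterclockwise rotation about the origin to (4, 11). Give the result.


Transformation: rotation about the origin
Original point: (4, 11)
Rule for 90 deg counterclockwise: (x, y) -> (-y, x)
Apply: (4, 11) -> (-11, 4)
(-11, 4)


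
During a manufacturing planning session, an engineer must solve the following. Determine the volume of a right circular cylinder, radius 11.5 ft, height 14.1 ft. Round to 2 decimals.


Shape: cylinder
Radius r = 11.5 ft, Height h = 14.1 ft
Formula: V = pi * r^2 * h
r^2 = 132.25
V = pi * 132.25 * 14.1
V = 1864.725 * pi
V = 5858.21
5858.21 ft^3


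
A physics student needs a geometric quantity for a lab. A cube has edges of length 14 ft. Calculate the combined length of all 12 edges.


Shape: cube
Side s = 14 ft
A cube has 12 edges, all equal.
Formula: total edge length = 12 * s
Total = 12 * 14
Total = 168
168 ft


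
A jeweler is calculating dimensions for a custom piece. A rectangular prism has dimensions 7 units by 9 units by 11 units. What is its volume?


Shape: rectangular prism
l = 7 units, w = 9 units, h = 11 units
Formula: V = l * w * h
V = 7 * 9 * 11
V = 63 * 11
V = 693
693 units^3


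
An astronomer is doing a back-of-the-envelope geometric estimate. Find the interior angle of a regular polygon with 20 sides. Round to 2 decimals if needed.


Shape: regular icosagon (20 sides)
Formula: interior angle = (n - 2) * 180 / n
(n - 2) = 18
(n - 2) * 180 = 3240
angle = 3240 / 20
angle = 162
162 degrees


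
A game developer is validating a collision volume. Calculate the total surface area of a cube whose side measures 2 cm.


Shape: cube
Side s = 2 cm
A cube has 6 square faces.
Formula: SA = 6 * s^2
s^2 = 4
SA = 6 * 4
SA = 24
24 cm^2


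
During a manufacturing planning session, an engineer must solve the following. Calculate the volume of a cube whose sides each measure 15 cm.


Shape: cube
Side s = 15 cm
Formula: V = s^3
V = 15 * 15 * 15
V = 225 * 15
V = 3375
3375 cm^3


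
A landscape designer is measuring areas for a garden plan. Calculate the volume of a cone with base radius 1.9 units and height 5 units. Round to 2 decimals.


Shape: cone
Radius r = 1.9 units, Height h = 5 units
Formula: V = (1/3) * pi * r^2 * h
r^2 = 3.61
pi * r^2 * h = pi * 3.61 * 5 = 18.05 * pi
V = 18.05 * pi / 3
V = 18.9
18.9 units^3


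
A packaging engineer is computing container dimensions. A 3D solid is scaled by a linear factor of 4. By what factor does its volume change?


Linear scale factor k = 4
Rule: under a linear scaling by k, volumes scale by k^3.
k^3 = 4 * 4 * 4
k^3 = 16 * 4
k^3 = 64
Volume scales by a factor of 64.
64 (dimensionless)


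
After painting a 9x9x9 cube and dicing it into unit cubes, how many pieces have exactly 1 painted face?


Large cube: 9 x 9 x 9, cut into unit cubes.
n = 9, so n - 2 = 7
Cubes with 1 painted face lie in the interior of each face.
A cube has 6 faces; each contributes (n - 2)^2 = 49 such cubes.
Count = 6 * 49 = 294
294 unit cubes


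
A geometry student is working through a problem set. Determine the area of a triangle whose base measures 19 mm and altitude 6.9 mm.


Shape: triangle
Base b = 19 mm, Height h = 6.9 mm
Formula: A = (1/2) * b * h
A = 0.5 * 19 * 6.9
A = 0.5 * 131.1
A = 65.55
65.55 mm^2


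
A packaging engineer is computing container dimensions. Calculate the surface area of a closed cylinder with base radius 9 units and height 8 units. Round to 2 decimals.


Shape: closed cylinder
Radius r = 9 units, Height h = 8 units
Formula: SA = 2*pi*r^2 + 2*pi*r*h = 2*pi*r*(r + h)
r + h = 17
2 * r * (r + h) = 2 * 9 * 17 = 306
SA = 306 * pi
SA = 961.33
961.33 units^2


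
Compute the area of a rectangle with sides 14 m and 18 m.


Shape: rectangle
Length l = 14 m, Width w = 18 m
Formula: A = l * w
A = 14 * 18
A = 252
252 m^2


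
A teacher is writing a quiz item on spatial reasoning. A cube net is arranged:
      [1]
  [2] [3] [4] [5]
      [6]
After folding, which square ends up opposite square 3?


Net: cross layout. Take square 3 as the base (bottom).
Fold the four squares in the horizontal row up around 3: 2 -> left, 4 -> right, 5 wraps to the top.
Fold 1 and 6 up from 3: 1 -> back, 6 -> front.
Opposite pairs are therefore: (1, 6), (2, 4), (3, 5).
Face 3 is opposite face 5.
face 5


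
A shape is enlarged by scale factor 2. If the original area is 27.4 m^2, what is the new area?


Linear scale factor k = 2
Original area = 27.4 m^2
Rule: under a linear scaling by k, areas scale by k^2.
k^2 = 2^2 = 4
New area = 27.4 * 4
New area = 109.6
109.6 m^2


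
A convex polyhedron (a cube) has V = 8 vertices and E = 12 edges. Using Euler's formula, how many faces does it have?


Polyhedron: cube
Euler's formula for convex polyhedra: V - E + F = 2
Given: V = 8 vertices and E = 12 edges
Solve for F:
F = 2 + E - V = 2 + 12 - 8 = 6
6 faces


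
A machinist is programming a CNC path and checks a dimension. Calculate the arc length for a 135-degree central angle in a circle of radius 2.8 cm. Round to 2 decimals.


Shape: circular arc
Radius r = 2.8 cm, Angle = 135 degrees
Formula: L = (angle/360) * 2 * pi * r
2 * pi * r = 5.6 * pi
L = (135/360) * 5.6 * pi
L = 2.1 * pi
L = 6.6
6.6 cm


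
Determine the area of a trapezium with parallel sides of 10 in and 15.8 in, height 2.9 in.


Shape: trapezoid
Parallel sides a = 10 in, b = 15.8 in; Height h = 2.9 in
Formula: A = (a + b) * h / 2
a + b = 10 + 15.8 = 25.8
A = 25.8 * 2.9 / 2
A = 74.82 / 2
A = 37.41
37.41 in^2


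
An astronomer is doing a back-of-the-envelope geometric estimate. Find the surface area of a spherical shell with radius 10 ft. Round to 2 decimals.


Shape: sphere
Radius r = 10 ft
Formula: SA = 4 * pi * r^2
r^2 = 100
SA = 4 * pi * 100
SA = 400 * pi
SA = 1256.64
1256.64 ft^2


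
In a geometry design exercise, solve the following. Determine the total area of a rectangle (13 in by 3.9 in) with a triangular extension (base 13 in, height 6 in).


Composite shape: rectangle + triangle
Rectangle area = 13 * 3.9 = 50.7
Triangle area = 0.5 * 13 * 6 = 39
Total = 50.7 + 39
Total = 89.7
89.7 in^2


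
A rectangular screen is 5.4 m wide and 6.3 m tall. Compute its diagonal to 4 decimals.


Shape: rectangle (diagonal via Pythagoras)
Sides: 5.4 m and 6.3 m
Formula: d = sqrt(l^2 + w^2)
l^2 = 29.16, w^2 = 39.69
l^2 + w^2 = 68.85
d = sqrt(68.85)
d = 8.2976
8.2976 m


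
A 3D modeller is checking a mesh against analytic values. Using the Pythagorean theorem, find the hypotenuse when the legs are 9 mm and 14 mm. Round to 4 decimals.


Shape: right triangle
Legs a = 9 mm, b = 14 mm
Formula: c = sqrt(a^2 + b^2)
a^2 = 81, b^2 = 196
a^2 + b^2 = 277
c = sqrt(277)
c = 16.6433
16.6433 mm


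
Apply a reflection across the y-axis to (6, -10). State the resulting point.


Transformation: reflection
Original point: (6, -10)
Rule for reflection over the y-axis: (x, y) -> (-x, y)
Apply: (6, -10) -> (-6, -10)
(-6, -10)


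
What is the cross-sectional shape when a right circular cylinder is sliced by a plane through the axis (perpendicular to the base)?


Solid: right circular cylinder
Cutting plane: through the axis (perpendicular to the base)
Visualize the intersection of the plane with the solid's surface.
The boundary of the cut region is a rectangle.
rectangle


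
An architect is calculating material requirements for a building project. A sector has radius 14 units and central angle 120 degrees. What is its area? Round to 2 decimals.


Shape: circular sector
Radius r = 14 units, Angle = 120 degrees
Formula: A = (angle/360) * pi * r^2
r^2 = 196
Fraction of circle = 120/360
A = (120/360) * pi * 196
A = 65.333333 * pi
A = 205.25
205.25 units^2


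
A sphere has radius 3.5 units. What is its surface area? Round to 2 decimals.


Shape: sphere
Radius r = 3.5 units
Formula: SA = 4 * pi * r^2
r^2 = 12.25
SA = 4 * pi * 12.25
SA = 49 * pi
SA = 153.94
153.94 units^2


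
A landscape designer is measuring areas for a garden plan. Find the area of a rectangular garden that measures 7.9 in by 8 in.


Shape: rectangle
Length l = 7.9 in, Width w = 8 in
Formula: A = l * w
A = 7.9 * 8
A = 63.2
63.2 in^2


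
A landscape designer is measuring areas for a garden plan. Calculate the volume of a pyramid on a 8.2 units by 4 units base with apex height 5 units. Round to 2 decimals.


Shape: rectangular pyramid
Base: 8.2 units x 4 units, Height h = 5 units
Formula: V = (1/3) * base_area * h
base_area = 8.2 * 4 = 32.8
base_area * h = 32.8 * 5 = 164
V = 164 / 3
V = 54.67
54.67 units^3


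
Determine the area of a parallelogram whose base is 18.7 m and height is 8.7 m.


Shape: parallelogram
Base b = 18.7 m, Height h = 8.7 m
Formula: A = b * h
A = 18.7 * 8.7
A = 162.69
162.69 m^2


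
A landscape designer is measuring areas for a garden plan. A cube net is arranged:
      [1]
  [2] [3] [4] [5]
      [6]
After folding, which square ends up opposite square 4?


Net: cross layout. Take square 3 as the base (bottom).
Fold the four squares in the horizontal row up around 3: 2 -> left, 4 -> right, 5 wraps to the top.
Fold 1 and 6 up from 3: 1 -> back, 6 -> front.
Opposite pairs are therefore: (1, 6), (2, 4), (3, 5).
Face 4 is opposite face 2.
face 2


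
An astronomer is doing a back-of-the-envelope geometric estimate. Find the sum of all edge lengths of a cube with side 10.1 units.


Shape: cube
Side s = 10.1 units
A cube has 12 edges, all equal.
Formula: total edge length = 12 * s
Total = 12 * 10.1
Total = 121.2
121.2 units


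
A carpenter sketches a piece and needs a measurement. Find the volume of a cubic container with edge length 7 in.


Shape: cube
Side s = 7 in
Formula: V = s^3
V = 7 * 7 * 7
V = 49 * 7
V = 343
343 in^3


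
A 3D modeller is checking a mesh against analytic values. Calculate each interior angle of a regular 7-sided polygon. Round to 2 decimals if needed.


Shape: regular heptagon (7 sides)
Formula: interior angle = (n - 2) * 180 / n
(n - 2) = 5
(n - 2) * 180 = 900
angle = 900 / 7
angle = 128.57
128.57 degrees


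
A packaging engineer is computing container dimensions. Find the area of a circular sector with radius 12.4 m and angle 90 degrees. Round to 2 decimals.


Shape: circular sector
Radius r = 12.4 m, Angle = 90 degrees
Formula: A = (angle/360) * pi * r^2
r^2 = 153.76
Fraction of circle = 90/360
A = (90/360) * pi * 153.76
A = 38.44 * pi
A = 120.76
120.76 m^2


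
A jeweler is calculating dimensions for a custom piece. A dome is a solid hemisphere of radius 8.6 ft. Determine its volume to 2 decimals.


Shape: hemisphere (half of a sphere)
Radius r = 8.6 ft
Formula: V = (1/2) * (4/3) * pi * r^3 = (2/3) * pi * r^3
r^3 = 636.056
(2/3) * 636.056 = 424.037333
V = 424.037333 * pi
V = 1332.15
1332.15 ft^3


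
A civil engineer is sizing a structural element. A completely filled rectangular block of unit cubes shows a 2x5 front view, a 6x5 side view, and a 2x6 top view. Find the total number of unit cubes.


Orthographic views of a solid rectangular block:
Front view 2 x 5 -> length = 2, height = 5
Side view 6 x 5 -> width = 6, height = 5 (consistent)
Top view 2 x 6 -> confirms length = 2, width = 6
The block is 2 x 6 x 5.
Total unit cubes = 2 * 6 * 5 = 60
60 unit cubes


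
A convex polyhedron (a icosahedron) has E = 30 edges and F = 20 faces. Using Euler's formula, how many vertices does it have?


Polyhedron: icosahedron
Euler's formula for convex polyhedra: V - E + F = 2
Given: E = 30 edges and F = 20 faces
Solve for V:
V = 2 + E - F = 2 + 30 - 20 = 12
12 vertices


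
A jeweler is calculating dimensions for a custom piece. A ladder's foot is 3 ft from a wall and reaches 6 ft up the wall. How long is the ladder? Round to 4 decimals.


Shape: right triangle
Legs a = 3 ft, b = 6 ft
Formula: c = sqrt(a^2 + b^2)
a^2 = 9, b^2 = 36
a^2 + b^2 = 45
c = sqrt(45)
c = 6.7082
6.7082 ft


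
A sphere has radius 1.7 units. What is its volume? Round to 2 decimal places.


Shape: sphere
Radius r = 1.7 units
Formula: V = (4/3) * pi * r^3
r^3 = 4.913
(4/3) * 4.913 = 6.550667
V = 6.550667 * pi
V = 20.58
20.58 units^3


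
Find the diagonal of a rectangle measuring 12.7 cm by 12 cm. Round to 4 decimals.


Shape: rectangle (diagonal via Pythagoras)
Sides: 12.7 cm and 12 cm
Formula: d = sqrt(l^2 + w^2)
l^2 = 161.29, w^2 = 144
l^2 + w^2 = 305.29
d = sqrt(305.29)
d = 17.4725
17.4725 cm


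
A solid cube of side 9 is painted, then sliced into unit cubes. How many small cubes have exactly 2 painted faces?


Large cube: 9 x 9 x 9, cut into unit cubes.
n = 9, so n - 2 = 7
Cubes with 2 painted faces lie along the edges, excluding corners.
A cube has 12 edges; each contributes (n - 2) = 7 such cubes.
Count = 12 * 7 = 84
84 unit cubes


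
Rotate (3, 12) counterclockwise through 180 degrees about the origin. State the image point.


Transformation: rotation about the origin
Original point: (3, 12)
Rule for 180 deg: (x, y) -> (-x, -y)
Apply: (3, 12) -> (-3, -12)
(-3, -12)


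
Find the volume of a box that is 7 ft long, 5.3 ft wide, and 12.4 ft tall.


Shape: rectangular prism
l = 7 ft, w = 5.3 ft, h = 12.4 ft
Formula: V = l * w * h
V = 7 * 5.3 * 12.4
V = 37.1 * 12.4
V = 460.04
460.04 ft^3


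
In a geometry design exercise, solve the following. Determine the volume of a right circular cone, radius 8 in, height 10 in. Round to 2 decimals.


Shape: cone
Radius r = 8 in, Height h = 10 in
Formula: V = (1/3) * pi * r^2 * h
r^2 = 64
pi * r^2 * h = pi * 64 * 10 = 640 * pi
V = 640 * pi / 3
V = 670.21
670.21 in^3


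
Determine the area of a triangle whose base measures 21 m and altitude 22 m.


Shape: triangle
Base b = 21 m, Height h = 22 m
Formula: A = (1/2) * b * h
A = 0.5 * 21 * 22
A = 0.5 * 462
A = 231
231 m^2


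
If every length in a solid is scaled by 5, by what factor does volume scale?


Linear scale factor k = 5
Rule: under a linear scaling by k, volumes scale by k^3.
k^3 = 5 * 5 * 5
k^3 = 25 * 5
k^3 = 125
Volume scales by a factor of 125.
125 (dimensionless)


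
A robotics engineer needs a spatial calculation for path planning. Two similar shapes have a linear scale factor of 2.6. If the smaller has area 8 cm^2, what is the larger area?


Linear scale factor k = 2.6
Original area = 8 cm^2
Rule: under a linear scaling by k, areas scale by k^2.
k^2 = 2.6^2 = 6.76
New area = 8 * 6.76
New area = 54.08
54.08 cm^2


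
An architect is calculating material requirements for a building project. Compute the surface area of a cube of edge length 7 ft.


Shape: cube
Side s = 7 ft
A cube has 6 square faces.
Formula: SA = 6 * s^2
s^2 = 49
SA = 6 * 49
SA = 294
294 ft^2


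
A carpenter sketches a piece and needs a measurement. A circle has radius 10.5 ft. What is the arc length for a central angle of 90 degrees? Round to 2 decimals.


Shape: circular arc
Radius r = 10.5 ft, Angle = 90 degrees
Formula: L = (angle/360) * 2 * pi * r
2 * pi * r = 21 * pi
L = (90/360) * 21 * pi
L = 5.25 * pi
L = 16.49
16.49 ft


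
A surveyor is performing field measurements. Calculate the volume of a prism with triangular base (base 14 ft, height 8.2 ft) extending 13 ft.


Shape: triangular prism
Triangle base = 14 ft, triangle height = 8.2 ft, prism length L = 13 ft
Formula: V = (1/2 * b * h_tri) * L
Cross-section area = 0.5 * 14 * 8.2 = 57.4
V = 57.4 * 13
V = 746.2
746.2 ft^3


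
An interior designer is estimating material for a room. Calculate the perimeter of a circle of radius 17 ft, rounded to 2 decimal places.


Shape: circle
Radius r = 17 ft
Formula: C = 2 * pi * r
C = 2 * pi * 17
C = 34 * pi
C = 106.81
106.81 ft


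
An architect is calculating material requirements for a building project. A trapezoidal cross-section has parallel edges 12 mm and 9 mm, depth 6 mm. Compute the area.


Shape: trapezoid
Parallel sides a = 12 mm, b = 9 mm; Height h = 6 mm
Formula: A = (a + b) * h / 2
a + b = 12 + 9 = 21
A = 21 * 6 / 2
A = 126 / 2
A = 63
63 mm^2


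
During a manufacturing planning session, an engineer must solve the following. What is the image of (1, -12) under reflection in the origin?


Transformation: reflection
Original point: (1, -12)
Rule for reflection through the origin: (x, y) -> (-x, -y)
Apply: (1, -12) -> (-1, 12)
(-1, 12)


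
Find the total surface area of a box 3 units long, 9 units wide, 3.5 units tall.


Shape: rectangular prism
l = 3 units, w = 9 units, h = 3.5 units
Formula: SA = 2(lw + lh + wh)
lw = 27, lh = 10.5, wh = 31.5
lw + lh + wh = 69
SA = 2 * 69
SA = 138
138 units^2


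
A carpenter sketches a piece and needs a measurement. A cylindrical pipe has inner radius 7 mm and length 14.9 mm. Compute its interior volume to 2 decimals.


Shape: cylinder
Radius r = 7 mm, Height h = 14.9 mm
Formula: V = pi * r^2 * h
r^2 = 49
V = pi * 49 * 14.9
V = 730.1 * pi
V = 2293.68
2293.68 mm^3


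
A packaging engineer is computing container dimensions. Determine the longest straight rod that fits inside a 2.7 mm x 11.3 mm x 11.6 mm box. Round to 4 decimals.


Shape: rectangular box (space diagonal)
l = 2.7 mm, w = 11.3 mm, h = 11.6 mm
Visualize: the diagonal of the base, then a right triangle with that diagonal and the height.
Formula: d = sqrt(l^2 + w^2 + h^2)
l^2 + w^2 + h^2 = 7.29 + 127.69 + 134.56 = 269.54
d = sqrt(269.54)
d = 16.4177
16.4177 mm


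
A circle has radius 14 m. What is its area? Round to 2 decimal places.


Shape: circle
Radius r = 14 m
Formula: A = pi * r^2
r^2 = 14^2 = 196
A = pi * 196
A = 615.75
615.75 m^2


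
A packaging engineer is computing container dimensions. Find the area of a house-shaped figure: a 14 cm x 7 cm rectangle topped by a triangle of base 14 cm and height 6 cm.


Composite shape: rectangle + triangle
Rectangle area = 14 * 7 = 98
Triangle area = 0.5 * 14 * 6 = 42
Total = 98 + 42
Total = 140
140 cm^2


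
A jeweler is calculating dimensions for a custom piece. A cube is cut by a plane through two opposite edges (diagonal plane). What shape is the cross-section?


Solid: cube
Cutting plane: through two opposite edges (diagonal plane)
Visualize the intersection of the plane with the solid's surface.
The boundary of the cut region is a rectangle.
rectangle


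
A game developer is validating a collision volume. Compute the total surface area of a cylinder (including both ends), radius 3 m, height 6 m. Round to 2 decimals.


Shape: closed cylinder
Radius r = 3 m, Height h = 6 m
Formula: SA = 2*pi*r^2 + 2*pi*r*h = 2*pi*r*(r + h)
r + h = 9
2 * r * (r + h) = 2 * 3 * 9 = 54
SA = 54 * pi
SA = 169.65
169.65 m^2
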